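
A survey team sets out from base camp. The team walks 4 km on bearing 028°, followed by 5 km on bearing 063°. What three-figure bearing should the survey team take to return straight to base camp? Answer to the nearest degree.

228°

Leg 1 (028°, 4 km): east 4 sin 28° = 1.88, north 4 cos 28° = 3.53
Leg 2 (063°, 5 km): east 5 sin 63° = 4.46, north 5 cos 63° = 2.27
Net displacement: 6.33 east, 5.80 north. Direction back to start is (-6.33, -5.80): bearing = atan2(-6.33, -5.80) mod 360° = 227.51° ≈ 228°.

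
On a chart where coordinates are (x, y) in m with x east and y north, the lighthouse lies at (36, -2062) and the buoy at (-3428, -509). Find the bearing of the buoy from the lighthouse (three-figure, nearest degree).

294°

Δeast = -3428 − 36 = -3464.00; Δnorth = -509 − -2062 = 1553.00.
Bearing = atan2(Δeast, Δnorth) mod 360° = 294.15° ≈ 294°.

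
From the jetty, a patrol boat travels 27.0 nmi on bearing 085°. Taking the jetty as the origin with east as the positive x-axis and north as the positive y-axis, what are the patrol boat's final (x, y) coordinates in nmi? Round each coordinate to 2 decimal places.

(26.90, 2.35)

Leg 1 (085°, 27.0 nmi): east 27.0 sin 85° = 26.90, north 27.0 cos 85° = 2.35
Summing: 26.90 nmi east, 2.35 nmi north → (26.90, 2.35).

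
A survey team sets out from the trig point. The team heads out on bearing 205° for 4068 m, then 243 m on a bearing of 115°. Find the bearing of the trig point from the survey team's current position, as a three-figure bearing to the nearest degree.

022°

Leg 1 (205°, 4068 m): east 4068 sin 205° = -1719.21, north 4068 cos 205° = -3686.86
Leg 2 (115°, 243 m): east 243 sin 115° = 220.23, north 243 cos 115° = -102.70
Net displacement: -1498.98 east, -3789.56 north. Direction back to start is (1498.98, 3789.56): bearing = atan2(1498.98, 3789.56) mod 360° = 21.58° ≈ 022°.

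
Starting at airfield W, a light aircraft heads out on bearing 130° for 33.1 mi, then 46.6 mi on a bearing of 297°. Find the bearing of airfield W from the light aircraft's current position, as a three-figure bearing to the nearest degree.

Leg 1 (130°, 33.1 mi): east 33.1 sin 130° = 25.36, north 33.1 cos 130° = -21.28
Leg 2 (297°, 46.6 mi): east 46.6 sin 297° = -41.52, north 46.6 cos 297° = 21.16
Net displacement: -16.16 east, -0.12 north. Direction back to start is (16.16, 0.12): bearing = atan2(16.16, 0.12) mod 360° = 89.57° ≈ 090°.

090°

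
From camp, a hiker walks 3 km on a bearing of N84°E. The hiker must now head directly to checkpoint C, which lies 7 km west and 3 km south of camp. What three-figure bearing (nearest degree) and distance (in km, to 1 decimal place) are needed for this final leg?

Leg 1 (N84°E, 3 km): east 3 sin 84° = 2.98, north 3 cos 84° = 0.31
Current position: (2.98, 0.31). Target: (-7, -3). Remaining: Δeast = -9.98, Δnorth = -3.31.
Bearing = atan2(-9.98, -3.31) mod 360° = 251.64°; distance = √((-9.98)² + (-3.31)²) = 10.519 km.

252°, 10.5 km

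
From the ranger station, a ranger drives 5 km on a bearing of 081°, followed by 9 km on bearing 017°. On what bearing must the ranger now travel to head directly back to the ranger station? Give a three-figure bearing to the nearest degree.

Leg 1 (081°, 5 km): east 5 sin 81° = 4.94, north 5 cos 81° = 0.78
Leg 2 (017°, 9 km): east 9 sin 17° = 2.63, north 9 cos 17° = 8.61
Net displacement: 7.57 east, 9.39 north. Direction back to start is (-7.57, -9.39): bearing = atan2(-7.57, -9.39) mod 360° = 218.88° ≈ 219°.

219°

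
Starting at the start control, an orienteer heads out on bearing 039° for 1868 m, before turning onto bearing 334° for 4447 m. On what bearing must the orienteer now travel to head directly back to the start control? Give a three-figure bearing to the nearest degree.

Leg 1 (039°, 1868 m): east 1868 sin 39° = 1175.57, north 1868 cos 39° = 1451.71
Leg 2 (334°, 4447 m): east 4447 sin 334° = -1949.44, north 4447 cos 334° = 3996.94
Net displacement: -773.87 east, 5448.65 north. Direction back to start is (773.87, -5448.65): bearing = atan2(773.87, -5448.65) mod 360° = 171.92° ≈ 172°.

172°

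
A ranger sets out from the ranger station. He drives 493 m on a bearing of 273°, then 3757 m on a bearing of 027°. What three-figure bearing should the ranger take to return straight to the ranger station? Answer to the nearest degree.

Leg 1 (273°, 493 m): east 493 sin 273° = -492.32, north 493 cos 273° = 25.80
Leg 2 (027°, 3757 m): east 3757 sin 27° = 1705.64, north 3757 cos 27° = 3347.51
Net displacement: 1213.32 east, 3373.31 north. Direction back to start is (-1213.32, -3373.31): bearing = atan2(-1213.32, -3373.31) mod 360° = 199.78° ≈ 200°.

200°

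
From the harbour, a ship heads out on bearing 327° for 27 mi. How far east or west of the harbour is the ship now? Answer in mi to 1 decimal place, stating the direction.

14.7 mi west

Leg 1 (327°, 27 mi): east 27 sin 327° = -14.71, north 27 cos 327° = 22.64
Net east component: -14.71 mi.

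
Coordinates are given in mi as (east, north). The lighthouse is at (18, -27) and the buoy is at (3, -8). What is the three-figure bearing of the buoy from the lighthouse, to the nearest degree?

Δeast = 3 − 18 = -15.00; Δnorth = -8 − -27 = 19.00.
Bearing = atan2(Δeast, Δnorth) mod 360° = 321.71° ≈ 322°.

322°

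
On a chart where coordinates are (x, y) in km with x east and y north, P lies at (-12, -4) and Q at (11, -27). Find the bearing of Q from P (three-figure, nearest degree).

Δeast = 11 − -12 = 23.00; Δnorth = -27 − -4 = -23.00.
Bearing = atan2(Δeast, Δnorth) mod 360° = 135.00° ≈ 135°.

135°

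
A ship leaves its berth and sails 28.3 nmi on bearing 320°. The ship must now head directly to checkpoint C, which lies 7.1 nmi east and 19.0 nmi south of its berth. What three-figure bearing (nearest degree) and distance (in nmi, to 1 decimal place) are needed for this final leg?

148°, 47.9 nmi

Leg 1 (320°, 28.3 nmi): east 28.3 sin 320° = -18.19, north 28.3 cos 320° = 21.68
Current position: (-18.19, 21.68). Target: (7.1, -19.0). Remaining: Δeast = 25.29, Δnorth = -40.68.
Bearing = atan2(25.29, -40.68) mod 360° = 148.13°; distance = √((25.29)² + (-40.68)²) = 47.900 nmi.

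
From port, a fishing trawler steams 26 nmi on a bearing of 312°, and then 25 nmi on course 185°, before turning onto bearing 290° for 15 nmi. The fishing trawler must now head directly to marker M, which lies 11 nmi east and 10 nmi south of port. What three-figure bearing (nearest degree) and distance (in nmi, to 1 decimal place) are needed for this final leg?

099°, 47.2 nmi

Leg 1 (312°, 26 nmi): east 26 sin 312° = -19.32, north 26 cos 312° = 17.40
Leg 2 (185°, 25 nmi): east 25 sin 185° = -2.18, north 25 cos 185° = -24.90
Leg 3 (290°, 15 nmi): east 15 sin 290° = -14.10, north 15 cos 290° = 5.13
Current position: (-35.60, -2.38). Target: (11, -10). Remaining: Δeast = 46.60, Δnorth = -7.62.
Bearing = atan2(46.60, -7.62) mod 360° = 99.29°; distance = √((46.60)² + (-7.62)²) = 47.215 nmi.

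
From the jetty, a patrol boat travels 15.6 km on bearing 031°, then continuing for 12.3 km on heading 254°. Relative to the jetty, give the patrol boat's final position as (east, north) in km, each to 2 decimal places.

(-3.79, 9.98)

Leg 1 (031°, 15.6 km): east 15.6 sin 31° = 8.03, north 15.6 cos 31° = 13.37
Leg 2 (254°, 12.3 km): east 12.3 sin 254° = -11.82, north 12.3 cos 254° = -3.39
Summing: -3.79 km east, 9.98 km north → (-3.79, 9.98).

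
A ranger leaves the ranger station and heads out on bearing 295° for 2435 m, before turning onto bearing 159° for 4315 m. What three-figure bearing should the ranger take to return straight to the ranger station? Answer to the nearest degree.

Leg 1 (295°, 2435 m): east 2435 sin 295° = -2206.86, north 2435 cos 295° = 1029.08
Leg 2 (159°, 4315 m): east 4315 sin 159° = 1546.36, north 4315 cos 159° = -4028.40
Net displacement: -660.50 east, -2999.32 north. Direction back to start is (660.50, 2999.32): bearing = atan2(660.50, 2999.32) mod 360° = 12.42° ≈ 012°.

012°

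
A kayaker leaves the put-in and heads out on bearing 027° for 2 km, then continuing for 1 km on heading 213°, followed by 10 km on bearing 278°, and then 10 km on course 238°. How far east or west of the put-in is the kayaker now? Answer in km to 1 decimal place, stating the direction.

Leg 1 (027°, 2 km): east 2 sin 27° = 0.91, north 2 cos 27° = 1.78
Leg 2 (213°, 1 km): east 1 sin 213° = -0.54, north 1 cos 213° = -0.84
Leg 3 (278°, 10 km): east 10 sin 278° = -9.90, north 10 cos 278° = 1.39
Leg 4 (238°, 10 km): east 10 sin 238° = -8.48, north 10 cos 238° = -5.30
Net east component: -18.02 km.

18.0 km west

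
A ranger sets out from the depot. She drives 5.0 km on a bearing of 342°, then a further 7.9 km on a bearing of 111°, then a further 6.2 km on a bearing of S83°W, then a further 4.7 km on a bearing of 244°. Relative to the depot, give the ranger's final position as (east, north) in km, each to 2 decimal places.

(-4.55, -0.89)

Leg 1 (342°, 5.0 km): east 5.0 sin 342° = -1.55, north 5.0 cos 342° = 4.76
Leg 2 (111°, 7.9 km): east 7.9 sin 111° = 7.38, north 7.9 cos 111° = -2.83
Leg 3 (S83°W, 6.2 km): east 6.2 sin 263° = -6.15, north 6.2 cos 263° = -0.76
Leg 4 (244°, 4.7 km): east 4.7 sin 244° = -4.22, north 4.7 cos 244° = -2.06
Summing: -4.55 km east, -0.89 km north → (-4.55, -0.89).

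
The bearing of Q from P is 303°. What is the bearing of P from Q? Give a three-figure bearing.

123°

Back-bearing = 303° − 180° = 123°.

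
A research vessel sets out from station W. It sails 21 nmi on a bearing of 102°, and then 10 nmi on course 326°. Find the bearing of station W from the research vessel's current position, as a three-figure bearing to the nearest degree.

Leg 1 (102°, 21 nmi): east 21 sin 102° = 20.54, north 21 cos 102° = -4.37
Leg 2 (326°, 10 nmi): east 10 sin 326° = -5.59, north 10 cos 326° = 8.29
Net displacement: 14.95 east, 3.92 north. Direction back to start is (-14.95, -3.92): bearing = atan2(-14.95, -3.92) mod 360° = 255.29° ≈ 255°.

255°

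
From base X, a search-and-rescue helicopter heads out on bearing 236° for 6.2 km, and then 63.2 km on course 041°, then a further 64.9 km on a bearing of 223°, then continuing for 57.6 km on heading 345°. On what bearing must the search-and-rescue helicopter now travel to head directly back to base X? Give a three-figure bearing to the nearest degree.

Leg 1 (236°, 6.2 km): east 6.2 sin 236° = -5.14, north 6.2 cos 236° = -3.47
Leg 2 (041°, 63.2 km): east 63.2 sin 41° = 41.46, north 63.2 cos 41° = 47.70
Leg 3 (223°, 64.9 km): east 64.9 sin 223° = -44.26, north 64.9 cos 223° = -47.46
Leg 4 (345°, 57.6 km): east 57.6 sin 345° = -14.91, north 57.6 cos 345° = 55.64
Net displacement: -22.85 east, 52.40 north. Direction back to start is (22.85, -52.40): bearing = atan2(22.85, -52.40) mod 360° = 156.44° ≈ 156°.

156°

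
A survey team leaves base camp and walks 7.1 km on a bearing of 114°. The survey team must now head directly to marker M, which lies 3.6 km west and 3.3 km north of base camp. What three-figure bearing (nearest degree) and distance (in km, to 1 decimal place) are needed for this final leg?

302°, 11.8 km

Leg 1 (114°, 7.1 km): east 7.1 sin 114° = 6.49, north 7.1 cos 114° = -2.89
Current position: (6.49, -2.89). Target: (-3.6, 3.3). Remaining: Δeast = -10.09, Δnorth = 6.19.
Bearing = atan2(-10.09, 6.19) mod 360° = 301.53°; distance = √((-10.09)² + (6.19)²) = 11.833 km.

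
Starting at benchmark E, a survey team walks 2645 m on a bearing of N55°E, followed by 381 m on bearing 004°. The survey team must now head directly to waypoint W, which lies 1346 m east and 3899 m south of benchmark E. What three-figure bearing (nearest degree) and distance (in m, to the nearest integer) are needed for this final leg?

188°, 5858 m

Leg 1 (N55°E, 2645 m): east 2645 sin 55° = 2166.66, north 2645 cos 55° = 1517.11
Leg 2 (004°, 381 m): east 381 sin 4° = 26.58, north 381 cos 4° = 380.07
Current position: (2193.23, 1897.18). Target: (1346, -3899). Remaining: Δeast = -847.23, Δnorth = -5796.18.
Bearing = atan2(-847.23, -5796.18) mod 360° = 188.32°; distance = √((-847.23)² + (-5796.18)²) = 5857.775 m.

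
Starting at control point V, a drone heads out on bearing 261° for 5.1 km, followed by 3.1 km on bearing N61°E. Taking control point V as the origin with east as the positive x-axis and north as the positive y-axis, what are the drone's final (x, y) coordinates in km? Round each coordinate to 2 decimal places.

Leg 1 (261°, 5.1 km): east 5.1 sin 261° = -5.04, north 5.1 cos 261° = -0.80
Leg 2 (N61°E, 3.1 km): east 3.1 sin 61° = 2.71, north 3.1 cos 61° = 1.50
Summing: -2.33 km east, 0.71 km north → (-2.33, 0.71).

(-2.33, 0.71)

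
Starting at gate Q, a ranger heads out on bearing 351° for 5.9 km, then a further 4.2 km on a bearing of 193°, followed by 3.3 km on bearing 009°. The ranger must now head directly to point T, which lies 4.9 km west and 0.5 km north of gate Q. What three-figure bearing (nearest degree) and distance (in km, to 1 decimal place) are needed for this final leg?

Leg 1 (351°, 5.9 km): east 5.9 sin 351° = -0.92, north 5.9 cos 351° = 5.83
Leg 2 (193°, 4.2 km): east 4.2 sin 193° = -0.94, north 4.2 cos 193° = -4.09
Leg 3 (009°, 3.3 km): east 3.3 sin 9° = 0.52, north 3.3 cos 9° = 3.26
Current position: (-1.35, 4.99). Target: (-4.9, 0.5). Remaining: Δeast = -3.55, Δnorth = -4.49.
Bearing = atan2(-3.55, -4.49) mod 360° = 218.29°; distance = √((-3.55)² + (-4.49)²) = 5.726 km.

218°, 5.7 km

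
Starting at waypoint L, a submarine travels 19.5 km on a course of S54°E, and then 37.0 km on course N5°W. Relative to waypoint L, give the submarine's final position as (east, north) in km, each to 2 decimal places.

(12.55, 25.40)

Leg 1 (S54°E, 19.5 km): east 19.5 sin 126° = 15.78, north 19.5 cos 126° = -11.46
Leg 2 (N5°W, 37.0 km): east 37.0 sin 355° = -3.22, north 37.0 cos 355° = 36.86
Summing: 12.55 km east, 25.40 km north → (12.55, 25.40).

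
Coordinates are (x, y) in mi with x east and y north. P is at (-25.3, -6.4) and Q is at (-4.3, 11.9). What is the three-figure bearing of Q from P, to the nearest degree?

049°

Δeast = -4.3 − -25.3 = 21.00; Δnorth = 11.9 − -6.4 = 18.30.
Bearing = atan2(Δeast, Δnorth) mod 360° = 48.93° ≈ 049°.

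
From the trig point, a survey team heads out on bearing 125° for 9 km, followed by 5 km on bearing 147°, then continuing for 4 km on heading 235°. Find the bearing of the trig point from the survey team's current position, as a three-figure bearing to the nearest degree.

330°

Leg 1 (125°, 9 km): east 9 sin 125° = 7.37, north 9 cos 125° = -5.16
Leg 2 (147°, 5 km): east 5 sin 147° = 2.72, north 5 cos 147° = -4.19
Leg 3 (235°, 4 km): east 4 sin 235° = -3.28, north 4 cos 235° = -2.29
Net displacement: 6.82 east, -11.65 north. Direction back to start is (-6.82, 11.65): bearing = atan2(-6.82, 11.65) mod 360° = 329.66° ≈ 330°.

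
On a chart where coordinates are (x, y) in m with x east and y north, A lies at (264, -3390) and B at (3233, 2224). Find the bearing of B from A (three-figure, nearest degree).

028°

Δeast = 3233 − 264 = 2969.00; Δnorth = 2224 − -3390 = 5614.00.
Bearing = atan2(Δeast, Δnorth) mod 360° = 27.87° ≈ 028°.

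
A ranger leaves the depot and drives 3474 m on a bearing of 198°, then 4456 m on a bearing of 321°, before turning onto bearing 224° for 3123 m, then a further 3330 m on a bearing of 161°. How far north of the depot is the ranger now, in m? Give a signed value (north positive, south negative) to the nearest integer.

Leg 1 (198°, 3474 m): east 3474 sin 198° = -1073.53, north 3474 cos 198° = -3303.97
Leg 2 (321°, 4456 m): east 4456 sin 321° = -2804.25, north 4456 cos 321° = 3462.96
Leg 3 (224°, 3123 m): east 3123 sin 224° = -2169.42, north 3123 cos 224° = -2246.50
Leg 4 (161°, 3330 m): east 3330 sin 161° = 1084.14, north 3330 cos 161° = -3148.58
Net north component: -5236.08 m.

-5236 m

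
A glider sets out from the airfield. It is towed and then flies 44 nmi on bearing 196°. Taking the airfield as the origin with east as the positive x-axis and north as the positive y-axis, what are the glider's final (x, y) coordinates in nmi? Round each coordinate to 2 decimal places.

(-12.13, -42.30)

Leg 1 (196°, 44 nmi): east 44 sin 196° = -12.13, north 44 cos 196° = -42.30
Summing: -12.13 nmi east, -42.30 nmi north → (-12.13, -42.30).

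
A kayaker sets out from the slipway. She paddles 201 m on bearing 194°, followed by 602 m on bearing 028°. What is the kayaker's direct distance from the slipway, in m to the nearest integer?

Leg 1 (194°, 201 m): east 201 sin 194° = -48.63, north 201 cos 194° = -195.03
Leg 2 (028°, 602 m): east 602 sin 28° = 282.62, north 602 cos 28° = 531.53
Net: 234.00 east, 336.51 north. Distance = √((234.00)² + (336.51)²) = 409.865 m.

410 m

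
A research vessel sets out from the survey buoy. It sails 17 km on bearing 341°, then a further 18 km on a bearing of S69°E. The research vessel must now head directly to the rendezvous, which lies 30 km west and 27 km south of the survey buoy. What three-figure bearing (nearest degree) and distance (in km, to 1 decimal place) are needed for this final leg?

Leg 1 (341°, 17 km): east 17 sin 341° = -5.53, north 17 cos 341° = 16.07
Leg 2 (S69°E, 18 km): east 18 sin 111° = 16.80, north 18 cos 111° = -6.45
Current position: (11.27, 9.62). Target: (-30, -27). Remaining: Δeast = -41.27, Δnorth = -36.62.
Bearing = atan2(-41.27, -36.62) mod 360° = 228.41°; distance = √((-41.27)² + (-36.62)²) = 55.177 km.

228°, 55.2 km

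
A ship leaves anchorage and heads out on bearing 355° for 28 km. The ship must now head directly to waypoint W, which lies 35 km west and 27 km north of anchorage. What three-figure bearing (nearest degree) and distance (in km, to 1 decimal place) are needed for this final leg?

268°, 32.6 km

Leg 1 (355°, 28 km): east 28 sin 355° = -2.44, north 28 cos 355° = 27.89
Current position: (-2.44, 27.89). Target: (-35, 27). Remaining: Δeast = -32.56, Δnorth = -0.89.
Bearing = atan2(-32.56, -0.89) mod 360° = 268.43°; distance = √((-32.56)² + (-0.89)²) = 32.572 km.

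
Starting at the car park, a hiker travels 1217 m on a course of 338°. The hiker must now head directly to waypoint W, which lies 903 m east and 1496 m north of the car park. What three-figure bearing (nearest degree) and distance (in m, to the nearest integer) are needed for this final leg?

075°, 1408 m

Leg 1 (338°, 1217 m): east 1217 sin 338° = -455.90, north 1217 cos 338° = 1128.38
Current position: (-455.90, 1128.38). Target: (903, 1496). Remaining: Δeast = 1358.90, Δnorth = 367.62.
Bearing = atan2(1358.90, 367.62) mod 360° = 74.86°; distance = √((1358.90)² + (367.62)²) = 1407.743 m.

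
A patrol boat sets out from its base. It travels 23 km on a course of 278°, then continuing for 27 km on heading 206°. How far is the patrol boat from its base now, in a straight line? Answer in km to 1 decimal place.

Leg 1 (278°, 23 km): east 23 sin 278° = -22.78, north 23 cos 278° = 3.20
Leg 2 (206°, 27 km): east 27 sin 206° = -11.84, north 27 cos 206° = -24.27
Net: -34.61 east, -21.07 north. Distance = √((-34.61)² + (-21.07)²) = 40.519 km.

40.5 km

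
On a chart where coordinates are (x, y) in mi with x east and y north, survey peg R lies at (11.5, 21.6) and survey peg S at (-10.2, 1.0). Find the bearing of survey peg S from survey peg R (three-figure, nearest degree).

226°

Δeast = -10.2 − 11.5 = -21.70; Δnorth = 1.0 − 21.6 = -20.60.
Bearing = atan2(Δeast, Δnorth) mod 360° = 226.49° ≈ 226°.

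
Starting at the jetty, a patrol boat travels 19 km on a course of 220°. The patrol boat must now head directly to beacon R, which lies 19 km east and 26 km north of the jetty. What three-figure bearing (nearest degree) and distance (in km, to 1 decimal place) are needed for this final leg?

038°, 51.2 km

Leg 1 (220°, 19 km): east 19 sin 220° = -12.21, north 19 cos 220° = -14.55
Current position: (-12.21, -14.55). Target: (19, 26). Remaining: Δeast = 31.21, Δnorth = 40.55.
Bearing = atan2(31.21, 40.55) mod 360° = 37.58°; distance = √((31.21)² + (40.55)²) = 51.176 km.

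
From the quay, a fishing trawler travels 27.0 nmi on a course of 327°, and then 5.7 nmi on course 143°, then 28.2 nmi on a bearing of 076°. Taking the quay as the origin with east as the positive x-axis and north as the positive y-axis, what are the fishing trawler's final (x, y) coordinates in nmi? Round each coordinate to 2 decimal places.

(16.09, 24.91)

Leg 1 (327°, 27.0 nmi): east 27.0 sin 327° = -14.71, north 27.0 cos 327° = 22.64
Leg 2 (143°, 5.7 nmi): east 5.7 sin 143° = 3.43, north 5.7 cos 143° = -4.55
Leg 3 (076°, 28.2 nmi): east 28.2 sin 76° = 27.36, north 28.2 cos 76° = 6.82
Summing: 16.09 nmi east, 24.91 nmi north → (16.09, 24.91).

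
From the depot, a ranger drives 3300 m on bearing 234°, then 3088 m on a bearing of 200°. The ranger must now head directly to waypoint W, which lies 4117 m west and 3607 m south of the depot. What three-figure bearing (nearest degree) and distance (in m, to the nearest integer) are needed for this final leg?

Leg 1 (234°, 3300 m): east 3300 sin 234° = -2669.76, north 3300 cos 234° = -1939.69
Leg 2 (200°, 3088 m): east 3088 sin 200° = -1056.16, north 3088 cos 200° = -2901.77
Current position: (-3725.91, -4841.46). Target: (-4117, -3607). Remaining: Δeast = -391.09, Δnorth = 1234.46.
Bearing = atan2(-391.09, 1234.46) mod 360° = 342.42°; distance = √((-391.09)² + (1234.46)²) = 1294.930 m.

342°, 1295 m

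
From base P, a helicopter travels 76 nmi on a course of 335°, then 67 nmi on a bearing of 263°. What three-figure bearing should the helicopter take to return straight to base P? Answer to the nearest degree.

122°

Leg 1 (335°, 76 nmi): east 76 sin 335° = -32.12, north 76 cos 335° = 68.88
Leg 2 (263°, 67 nmi): east 67 sin 263° = -66.50, north 67 cos 263° = -8.17
Net displacement: -98.62 east, 60.71 north. Direction back to start is (98.62, -60.71): bearing = atan2(98.62, -60.71) mod 360° = 121.62° ≈ 122°.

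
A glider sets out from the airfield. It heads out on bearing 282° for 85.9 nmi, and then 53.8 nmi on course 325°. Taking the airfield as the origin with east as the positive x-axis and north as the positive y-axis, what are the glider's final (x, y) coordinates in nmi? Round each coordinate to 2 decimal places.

(-114.88, 61.93)

Leg 1 (282°, 85.9 nmi): east 85.9 sin 282° = -84.02, north 85.9 cos 282° = 17.86
Leg 2 (325°, 53.8 nmi): east 53.8 sin 325° = -30.86, north 53.8 cos 325° = 44.07
Summing: -114.88 nmi east, 61.93 nmi north → (-114.88, 61.93).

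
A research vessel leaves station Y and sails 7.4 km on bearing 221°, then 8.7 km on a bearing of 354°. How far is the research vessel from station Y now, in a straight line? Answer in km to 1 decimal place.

Leg 1 (221°, 7.4 km): east 7.4 sin 221° = -4.85, north 7.4 cos 221° = -5.58
Leg 2 (354°, 8.7 km): east 8.7 sin 354° = -0.91, north 8.7 cos 354° = 8.65
Net: -5.76 east, 3.07 north. Distance = √((-5.76)² + (3.07)²) = 6.530 km.

6.5 km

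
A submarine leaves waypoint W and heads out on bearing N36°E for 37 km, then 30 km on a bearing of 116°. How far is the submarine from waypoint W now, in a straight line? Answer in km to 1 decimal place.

51.5 km

Leg 1 (N36°E, 37 km): east 37 sin 36° = 21.75, north 37 cos 36° = 29.93
Leg 2 (116°, 30 km): east 30 sin 116° = 26.96, north 30 cos 116° = -13.15
Net: 48.71 east, 16.78 north. Distance = √((48.71)² + (16.78)²) = 51.522 km.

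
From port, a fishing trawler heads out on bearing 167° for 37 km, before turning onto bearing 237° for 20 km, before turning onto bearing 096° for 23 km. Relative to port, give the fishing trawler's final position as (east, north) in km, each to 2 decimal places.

(14.42, -49.35)

Leg 1 (167°, 37 km): east 37 sin 167° = 8.32, north 37 cos 167° = -36.05
Leg 2 (237°, 20 km): east 20 sin 237° = -16.77, north 20 cos 237° = -10.89
Leg 3 (096°, 23 km): east 23 sin 96° = 22.87, north 23 cos 96° = -2.40
Summing: 14.42 km east, -49.35 km north → (14.42, -49.35).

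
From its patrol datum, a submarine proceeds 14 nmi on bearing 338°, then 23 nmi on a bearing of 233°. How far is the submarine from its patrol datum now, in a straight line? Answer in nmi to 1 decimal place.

23.6 nmi

Leg 1 (338°, 14 nmi): east 14 sin 338° = -5.24, north 14 cos 338° = 12.98
Leg 2 (233°, 23 nmi): east 23 sin 233° = -18.37, north 23 cos 233° = -13.84
Net: -23.61 east, -0.86 north. Distance = √((-23.61)² + (-0.86)²) = 23.629 nmi.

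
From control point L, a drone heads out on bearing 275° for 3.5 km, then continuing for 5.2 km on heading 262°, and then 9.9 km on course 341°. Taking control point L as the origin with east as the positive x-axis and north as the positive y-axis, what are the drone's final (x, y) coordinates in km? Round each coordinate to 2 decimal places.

Leg 1 (275°, 3.5 km): east 3.5 sin 275° = -3.49, north 3.5 cos 275° = 0.31
Leg 2 (262°, 5.2 km): east 5.2 sin 262° = -5.15, north 5.2 cos 262° = -0.72
Leg 3 (341°, 9.9 km): east 9.9 sin 341° = -3.22, north 9.9 cos 341° = 9.36
Summing: -11.86 km east, 8.94 km north → (-11.86, 8.94).

(-11.86, 8.94)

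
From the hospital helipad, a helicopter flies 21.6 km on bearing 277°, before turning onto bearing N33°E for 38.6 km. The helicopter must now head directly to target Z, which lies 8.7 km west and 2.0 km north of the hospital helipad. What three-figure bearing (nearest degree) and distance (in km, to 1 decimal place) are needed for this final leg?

194°, 34.0 km

Leg 1 (277°, 21.6 km): east 21.6 sin 277° = -21.44, north 21.6 cos 277° = 2.63
Leg 2 (N33°E, 38.6 km): east 38.6 sin 33° = 21.02, north 38.6 cos 33° = 32.37
Current position: (-0.42, 35.01). Target: (-8.7, 2.0). Remaining: Δeast = -8.28, Δnorth = -33.01.
Bearing = atan2(-8.28, -33.01) mod 360° = 194.09°; distance = √((-8.28)² + (-33.01)²) = 34.029 km.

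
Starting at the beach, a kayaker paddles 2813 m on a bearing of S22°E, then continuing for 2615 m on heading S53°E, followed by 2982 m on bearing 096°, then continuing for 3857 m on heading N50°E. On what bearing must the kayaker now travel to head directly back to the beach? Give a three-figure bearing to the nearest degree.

283°

Leg 1 (S22°E, 2813 m): east 2813 sin 158° = 1053.77, north 2813 cos 158° = -2608.17
Leg 2 (S53°E, 2615 m): east 2615 sin 127° = 2088.43, north 2615 cos 127° = -1573.75
Leg 3 (096°, 2982 m): east 2982 sin 96° = 2965.66, north 2982 cos 96° = -311.70
Leg 4 (N50°E, 3857 m): east 3857 sin 50° = 2954.63, north 3857 cos 50° = 2479.23
Net displacement: 9062.50 east, -2014.39 north. Direction back to start is (-9062.50, 2014.39): bearing = atan2(-9062.50, 2014.39) mod 360° = 282.53° ≈ 283°.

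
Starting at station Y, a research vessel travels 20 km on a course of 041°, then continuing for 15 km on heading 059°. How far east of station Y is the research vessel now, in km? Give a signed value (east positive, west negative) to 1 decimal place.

26.0 km

Leg 1 (041°, 20 km): east 20 sin 41° = 13.12, north 20 cos 41° = 15.09
Leg 2 (059°, 15 km): east 15 sin 59° = 12.86, north 15 cos 59° = 7.73
Net east component: 25.98 km.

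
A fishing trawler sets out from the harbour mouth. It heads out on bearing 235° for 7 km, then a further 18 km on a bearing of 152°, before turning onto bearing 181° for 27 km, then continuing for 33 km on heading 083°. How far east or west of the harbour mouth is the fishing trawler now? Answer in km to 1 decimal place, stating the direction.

Leg 1 (235°, 7 km): east 7 sin 235° = -5.73, north 7 cos 235° = -4.02
Leg 2 (152°, 18 km): east 18 sin 152° = 8.45, north 18 cos 152° = -15.89
Leg 3 (181°, 27 km): east 27 sin 181° = -0.47, north 27 cos 181° = -27.00
Leg 4 (083°, 33 km): east 33 sin 83° = 32.75, north 33 cos 83° = 4.02
Net east component: 35.00 km.

35.0 km east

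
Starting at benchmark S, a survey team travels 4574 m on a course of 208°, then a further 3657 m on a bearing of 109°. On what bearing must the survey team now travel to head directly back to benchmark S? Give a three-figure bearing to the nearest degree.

346°

Leg 1 (208°, 4574 m): east 4574 sin 208° = -2147.36, north 4574 cos 208° = -4038.60
Leg 2 (109°, 3657 m): east 3657 sin 109° = 3457.76, north 3657 cos 109° = -1190.60
Net displacement: 1310.40 east, -5229.21 north. Direction back to start is (-1310.40, 5229.21): bearing = atan2(-1310.40, 5229.21) mod 360° = 345.93° ≈ 346°.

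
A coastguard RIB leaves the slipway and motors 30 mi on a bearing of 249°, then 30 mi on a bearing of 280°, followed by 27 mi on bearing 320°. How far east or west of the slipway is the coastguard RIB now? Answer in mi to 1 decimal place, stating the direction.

Leg 1 (249°, 30 mi): east 30 sin 249° = -28.01, north 30 cos 249° = -10.75
Leg 2 (280°, 30 mi): east 30 sin 280° = -29.54, north 30 cos 280° = 5.21
Leg 3 (320°, 27 mi): east 27 sin 320° = -17.36, north 27 cos 320° = 20.68
Net east component: -74.91 mi.

74.9 mi west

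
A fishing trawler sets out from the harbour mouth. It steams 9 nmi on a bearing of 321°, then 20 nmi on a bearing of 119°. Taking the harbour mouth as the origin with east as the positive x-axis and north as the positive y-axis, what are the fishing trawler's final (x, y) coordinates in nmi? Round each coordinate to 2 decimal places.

Leg 1 (321°, 9 nmi): east 9 sin 321° = -5.66, north 9 cos 321° = 6.99
Leg 2 (119°, 20 nmi): east 20 sin 119° = 17.49, north 20 cos 119° = -9.70
Summing: 11.83 nmi east, -2.70 nmi north → (11.83, -2.70).

(11.83, -2.70)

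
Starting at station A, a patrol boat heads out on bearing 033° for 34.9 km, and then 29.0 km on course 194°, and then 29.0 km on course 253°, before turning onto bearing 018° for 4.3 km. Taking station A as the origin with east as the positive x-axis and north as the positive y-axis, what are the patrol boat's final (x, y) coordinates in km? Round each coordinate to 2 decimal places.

Leg 1 (033°, 34.9 km): east 34.9 sin 33° = 19.01, north 34.9 cos 33° = 29.27
Leg 2 (194°, 29.0 km): east 29.0 sin 194° = -7.02, north 29.0 cos 194° = -28.14
Leg 3 (253°, 29.0 km): east 29.0 sin 253° = -27.73, north 29.0 cos 253° = -8.48
Leg 4 (018°, 4.3 km): east 4.3 sin 18° = 1.33, north 4.3 cos 18° = 4.09
Summing: -14.41 km east, -3.26 km north → (-14.41, -3.26).

(-14.41, -3.26)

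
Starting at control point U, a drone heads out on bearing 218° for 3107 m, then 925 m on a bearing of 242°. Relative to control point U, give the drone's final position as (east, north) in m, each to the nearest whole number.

Leg 1 (218°, 3107 m): east 3107 sin 218° = -1912.86, north 3107 cos 218° = -2448.35
Leg 2 (242°, 925 m): east 925 sin 242° = -816.73, north 925 cos 242° = -434.26
Summing: -2729.59 m east, -2882.61 m north → (-2730, -2883).

(-2730, -2883)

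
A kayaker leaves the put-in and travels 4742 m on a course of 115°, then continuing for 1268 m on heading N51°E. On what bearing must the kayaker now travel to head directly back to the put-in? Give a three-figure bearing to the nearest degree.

Leg 1 (115°, 4742 m): east 4742 sin 115° = 4297.71, north 4742 cos 115° = -2004.06
Leg 2 (N51°E, 1268 m): east 1268 sin 51° = 985.42, north 1268 cos 51° = 797.98
Net displacement: 5283.13 east, -1206.08 north. Direction back to start is (-5283.13, 1206.08): bearing = atan2(-5283.13, 1206.08) mod 360° = 282.86° ≈ 283°.

283°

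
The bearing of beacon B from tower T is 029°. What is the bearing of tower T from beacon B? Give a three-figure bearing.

Back-bearing = 029° + 180° = 209°.

209°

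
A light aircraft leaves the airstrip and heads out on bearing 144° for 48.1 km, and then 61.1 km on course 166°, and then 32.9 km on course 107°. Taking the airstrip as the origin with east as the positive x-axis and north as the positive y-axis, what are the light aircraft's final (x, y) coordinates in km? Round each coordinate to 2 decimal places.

(74.52, -107.82)

Leg 1 (144°, 48.1 km): east 48.1 sin 144° = 28.27, north 48.1 cos 144° = -38.91
Leg 2 (166°, 61.1 km): east 61.1 sin 166° = 14.78, north 61.1 cos 166° = -59.29
Leg 3 (107°, 32.9 km): east 32.9 sin 107° = 31.46, north 32.9 cos 107° = -9.62
Summing: 74.52 km east, -107.82 km north → (74.52, -107.82).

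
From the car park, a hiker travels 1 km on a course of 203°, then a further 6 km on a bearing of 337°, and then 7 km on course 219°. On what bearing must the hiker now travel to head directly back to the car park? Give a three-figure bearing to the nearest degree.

Leg 1 (203°, 1 km): east 1 sin 203° = -0.39, north 1 cos 203° = -0.92
Leg 2 (337°, 6 km): east 6 sin 337° = -2.34, north 6 cos 337° = 5.52
Leg 3 (219°, 7 km): east 7 sin 219° = -4.41, north 7 cos 219° = -5.44
Net displacement: -7.14 east, -0.84 north. Direction back to start is (7.14, 0.84): bearing = atan2(7.14, 0.84) mod 360° = 83.31° ≈ 083°.

083°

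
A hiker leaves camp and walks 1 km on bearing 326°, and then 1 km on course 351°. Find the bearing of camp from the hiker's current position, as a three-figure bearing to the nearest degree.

Leg 1 (326°, 1 km): east 1 sin 326° = -0.56, north 1 cos 326° = 0.83
Leg 2 (351°, 1 km): east 1 sin 351° = -0.16, north 1 cos 351° = 0.99
Net displacement: -0.72 east, 1.82 north. Direction back to start is (0.72, -1.82): bearing = atan2(0.72, -1.82) mod 360° = 158.50° ≈ 158°.

158°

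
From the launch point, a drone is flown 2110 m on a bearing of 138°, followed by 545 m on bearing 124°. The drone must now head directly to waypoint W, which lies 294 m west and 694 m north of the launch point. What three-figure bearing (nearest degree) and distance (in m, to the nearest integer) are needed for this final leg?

Leg 1 (138°, 2110 m): east 2110 sin 138° = 1411.87, north 2110 cos 138° = -1568.04
Leg 2 (124°, 545 m): east 545 sin 124° = 451.83, north 545 cos 124° = -304.76
Current position: (1863.69, -1872.80). Target: (-294, 694). Remaining: Δeast = -2157.69, Δnorth = 2566.80.
Bearing = atan2(-2157.69, 2566.80) mod 360° = 319.95°; distance = √((-2157.69)² + (2566.80)²) = 3353.218 m.

320°, 3353 m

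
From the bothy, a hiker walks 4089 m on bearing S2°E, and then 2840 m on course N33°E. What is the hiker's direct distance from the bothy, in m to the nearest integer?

Leg 1 (S2°E, 4089 m): east 4089 sin 178° = 142.70, north 4089 cos 178° = -4086.51
Leg 2 (N33°E, 2840 m): east 2840 sin 33° = 1546.77, north 2840 cos 33° = 2381.82
Net: 1689.48 east, -1704.68 north. Distance = √((1689.48)² + (-1704.68)²) = 2400.060 m.

2400 m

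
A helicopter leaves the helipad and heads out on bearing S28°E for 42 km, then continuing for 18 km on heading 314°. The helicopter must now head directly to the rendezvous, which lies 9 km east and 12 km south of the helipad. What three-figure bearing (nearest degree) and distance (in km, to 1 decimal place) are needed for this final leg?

Leg 1 (S28°E, 42 km): east 42 sin 152° = 19.72, north 42 cos 152° = -37.08
Leg 2 (314°, 18 km): east 18 sin 314° = -12.95, north 18 cos 314° = 12.50
Current position: (6.77, -24.58). Target: (9, -12). Remaining: Δeast = 2.23, Δnorth = 12.58.
Bearing = atan2(2.23, 12.58) mod 360° = 10.05°; distance = √((2.23)² + (12.58)²) = 12.776 km.

010°, 12.8 km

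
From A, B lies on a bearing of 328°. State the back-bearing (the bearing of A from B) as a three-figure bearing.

Back-bearing = 328° − 180° = 148°.

148°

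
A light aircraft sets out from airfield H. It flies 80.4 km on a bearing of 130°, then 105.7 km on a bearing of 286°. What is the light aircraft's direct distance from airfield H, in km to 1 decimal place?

45.9 km

Leg 1 (130°, 80.4 km): east 80.4 sin 130° = 61.59, north 80.4 cos 130° = -51.68
Leg 2 (286°, 105.7 km): east 105.7 sin 286° = -101.61, north 105.7 cos 286° = 29.13
Net: -40.02 east, -22.55 north. Distance = √((-40.02)² + (-22.55)²) = 45.930 km.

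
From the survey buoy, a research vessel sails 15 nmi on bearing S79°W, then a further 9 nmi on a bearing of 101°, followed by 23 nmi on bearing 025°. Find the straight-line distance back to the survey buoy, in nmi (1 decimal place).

16.7 nmi

Leg 1 (S79°W, 15 nmi): east 15 sin 259° = -14.72, north 15 cos 259° = -2.86
Leg 2 (101°, 9 nmi): east 9 sin 101° = 8.83, north 9 cos 101° = -1.72
Leg 3 (025°, 23 nmi): east 23 sin 25° = 9.72, north 23 cos 25° = 20.85
Net: 3.83 east, 16.27 north. Distance = √((3.83)² + (16.27)²) = 16.711 nmi.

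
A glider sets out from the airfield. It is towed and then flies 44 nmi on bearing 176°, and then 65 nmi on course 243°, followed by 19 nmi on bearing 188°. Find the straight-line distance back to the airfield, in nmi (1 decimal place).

108.7 nmi

Leg 1 (176°, 44 nmi): east 44 sin 176° = 3.07, north 44 cos 176° = -43.89
Leg 2 (243°, 65 nmi): east 65 sin 243° = -57.92, north 65 cos 243° = -29.51
Leg 3 (188°, 19 nmi): east 19 sin 188° = -2.64, north 19 cos 188° = -18.82
Net: -57.49 east, -92.22 north. Distance = √((-57.49)² + (-92.22)²) = 108.670 nmi.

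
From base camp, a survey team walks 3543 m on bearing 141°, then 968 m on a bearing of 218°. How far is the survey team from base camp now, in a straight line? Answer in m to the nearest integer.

3877 m

Leg 1 (141°, 3543 m): east 3543 sin 141° = 2229.68, north 3543 cos 141° = -2753.43
Leg 2 (218°, 968 m): east 968 sin 218° = -595.96, north 968 cos 218° = -762.79
Net: 1633.72 east, -3516.22 north. Distance = √((1633.72)² + (-3516.22)²) = 3877.224 m.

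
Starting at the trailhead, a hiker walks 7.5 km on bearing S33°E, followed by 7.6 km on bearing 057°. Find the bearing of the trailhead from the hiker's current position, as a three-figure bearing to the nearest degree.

282°

Leg 1 (S33°E, 7.5 km): east 7.5 sin 147° = 4.08, north 7.5 cos 147° = -6.29
Leg 2 (057°, 7.6 km): east 7.6 sin 57° = 6.37, north 7.6 cos 57° = 4.14
Net displacement: 10.46 east, -2.15 north. Direction back to start is (-10.46, 2.15): bearing = atan2(-10.46, 2.15) mod 360° = 281.62° ≈ 282°.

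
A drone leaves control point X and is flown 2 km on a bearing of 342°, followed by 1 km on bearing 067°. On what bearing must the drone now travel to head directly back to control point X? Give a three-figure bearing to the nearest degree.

188°

Leg 1 (342°, 2 km): east 2 sin 342° = -0.62, north 2 cos 342° = 1.90
Leg 2 (067°, 1 km): east 1 sin 67° = 0.92, north 1 cos 67° = 0.39
Net displacement: 0.30 east, 2.29 north. Direction back to start is (-0.30, -2.29): bearing = atan2(-0.30, -2.29) mod 360° = 187.52° ≈ 188°.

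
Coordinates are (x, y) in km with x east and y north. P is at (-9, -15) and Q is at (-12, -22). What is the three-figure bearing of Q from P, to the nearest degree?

Δeast = -12 − -9 = -3.00; Δnorth = -22 − -15 = -7.00.
Bearing = atan2(Δeast, Δnorth) mod 360° = 203.20° ≈ 203°.

203°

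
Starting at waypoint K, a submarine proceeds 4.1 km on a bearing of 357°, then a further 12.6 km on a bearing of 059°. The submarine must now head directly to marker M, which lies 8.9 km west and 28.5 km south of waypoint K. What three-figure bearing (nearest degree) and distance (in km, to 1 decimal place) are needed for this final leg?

Leg 1 (357°, 4.1 km): east 4.1 sin 357° = -0.21, north 4.1 cos 357° = 4.09
Leg 2 (059°, 12.6 km): east 12.6 sin 59° = 10.80, north 12.6 cos 59° = 6.49
Current position: (10.59, 10.58). Target: (-8.9, -28.5). Remaining: Δeast = -19.49, Δnorth = -39.08.
Bearing = atan2(-19.49, -39.08) mod 360° = 206.50°; distance = √((-19.49)² + (-39.08)²) = 43.672 km.

206°, 43.7 km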